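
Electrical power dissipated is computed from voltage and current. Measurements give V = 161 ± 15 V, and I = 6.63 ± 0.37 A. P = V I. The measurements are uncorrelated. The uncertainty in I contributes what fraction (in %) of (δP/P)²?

26.4%

(δP/P)² = (1·δV/V)² + (1·δI/I)²
  V term: (1×0.0932)² = 0.00868
  I term: (1×0.0558)² = 0.00311
Total = 0.0118. Share from I = 0.00311/0.0118 = 0.264.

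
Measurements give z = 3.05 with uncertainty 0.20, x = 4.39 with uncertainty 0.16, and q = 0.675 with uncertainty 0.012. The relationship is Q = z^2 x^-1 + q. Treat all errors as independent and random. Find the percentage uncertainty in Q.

Let p = z^2·x^-1 = 2.12. δp/p = √((2·δz/z)² + (-1·δx/x)²) = √(0.0172 + 0.00133) = 0.136, so δp = 0.288.
Q = p + q: δQ = √(δp² + δq²) = √(0.0832 + 0.000144) = 0.289
Q = 2.79, so δQ/Q = 0.289/2.79 = 0.103.

10.3%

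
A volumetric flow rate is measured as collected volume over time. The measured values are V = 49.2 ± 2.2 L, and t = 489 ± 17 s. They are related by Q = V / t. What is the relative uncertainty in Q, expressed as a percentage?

5.66%

Relative error in a monomial: (δQ/Q)² = Σ (nᵢ · δxᵢ/xᵢ)².
  (1·δV/V)² = (1×0.0447)² = 0.00200;  (-1·δt/t)² = (-1×0.0348)² = 0.00121
δQ/Q = √(0.00321) = 0.0566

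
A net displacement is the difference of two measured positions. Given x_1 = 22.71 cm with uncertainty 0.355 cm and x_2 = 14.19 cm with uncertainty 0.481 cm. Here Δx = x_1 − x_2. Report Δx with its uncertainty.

Sums and differences: (δΔx)² = Σ (cᵢ δxᵢ)².
  (δx_1)² = 0.126;  (δx_2)² = 0.231
δΔx = √(0.357) = 0.598 cm
Δx = 8.520 cm.

8.520 ± 0.598 cm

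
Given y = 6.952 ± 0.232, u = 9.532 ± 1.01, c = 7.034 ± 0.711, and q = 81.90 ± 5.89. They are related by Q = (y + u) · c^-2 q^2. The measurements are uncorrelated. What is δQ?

572

Let w = y + u = 16.48. δw = √(δy² + δu²) = √(0.0538 + 1.02) = 1.04, so δw/w = 0.0629.
Q is then a monomial in w, c, q:
δQ/Q = √((δw/w)² + (-2·δc/c)² + (2·δq/q)²) = √(0.00395 + 0.0409 + 0.0207) = 0.256
Q = 2235, so δQ = 0.256 × 2235 = 572.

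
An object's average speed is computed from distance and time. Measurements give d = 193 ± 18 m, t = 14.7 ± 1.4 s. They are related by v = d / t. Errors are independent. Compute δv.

Each factor contributes (exponent × relative error)² to (δv/v)²:
  (1·δd/d)² = (1×0.0933)² = 0.00870;  (-1·δt/t)² = (-1×0.0952)² = 0.00907
δv/v = √(0.0178) = 0.133
v = 13.1 m/s, so δv = 0.133 × 13.1 = 1.75 m/s.

1.75 m/s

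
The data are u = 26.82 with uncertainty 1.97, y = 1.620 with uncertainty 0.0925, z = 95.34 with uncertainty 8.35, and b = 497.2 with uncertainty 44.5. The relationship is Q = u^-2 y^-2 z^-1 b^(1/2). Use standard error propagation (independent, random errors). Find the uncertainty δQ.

Products/powers → add relative errors in quadrature, weighted by exponent:
  (-2·δu/u)² = (-2×0.0735)² = 0.0216;  (-2·δy/y)² = (-2×0.0571)² = 0.0130;  (-1·δz/z)² = (-1×0.0876)² = 0.00767;  (½·δb/b)² = (0.5×0.0895)² = 0.00200
δQ/Q = √(0.0443) = 0.210
Q = 0.0001239, so δQ = 0.210 × 0.0001239 = 2.61e-05.

2.61e-05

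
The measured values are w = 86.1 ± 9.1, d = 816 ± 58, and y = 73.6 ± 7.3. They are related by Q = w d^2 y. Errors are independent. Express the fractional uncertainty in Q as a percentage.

20.3%

Relative error in a monomial: (δQ/Q)² = Σ (nᵢ · δxᵢ/xᵢ)².
  (1·δw/w)² = (1×0.106)² = 0.0112;  (2·δd/d)² = (2×0.0711)² = 0.0202;  (1·δy/y)² = (1×0.0992)² = 0.00984
δQ/Q = √(0.0412) = 0.203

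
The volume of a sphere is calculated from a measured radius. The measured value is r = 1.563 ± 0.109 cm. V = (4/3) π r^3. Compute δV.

Each factor contributes (exponent × relative error)² to (δV/V)²:
  (3·δr/r)² = (3×0.0697)² = 0.0438
δV/V = √(0.0438) = 0.209
V = 15.99 cm^3, so δV = 0.209 × 15.99 = 3.35 cm^3.

3.35 cm^3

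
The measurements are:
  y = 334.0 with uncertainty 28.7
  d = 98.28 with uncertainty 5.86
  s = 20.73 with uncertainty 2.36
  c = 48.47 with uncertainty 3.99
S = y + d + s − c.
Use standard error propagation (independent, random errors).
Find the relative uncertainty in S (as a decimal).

0.0733

Absolute uncertainties add in quadrature for a linear combination:
  (δy)² = 824;  (δd)² = 34.3;  (δs)² = 5.57;  (δc)² = 15.9
δS = √(880) = 29.7
S = 404.5, so δS/S = 29.7/404.5 = 0.0733.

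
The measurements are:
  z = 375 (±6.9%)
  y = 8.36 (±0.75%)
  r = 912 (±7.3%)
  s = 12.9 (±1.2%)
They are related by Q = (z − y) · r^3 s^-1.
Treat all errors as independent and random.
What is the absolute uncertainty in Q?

Let u = z − y = 367. δu = √(δz² + δy²) = √(670 + 0.00393) = 25.9, so δu/u = 0.0706.
Q is then a monomial in u, r, s:
δQ/Q = √((δu/u)² + (3·δr/r)² + (-1·δs/s)²) = √(0.00498 + 0.0480 + 0.000144) = 0.230
Q = 2.16e+10, so δQ = 0.230 × 2.16e+10 = 4.97e+09.

4.97e+09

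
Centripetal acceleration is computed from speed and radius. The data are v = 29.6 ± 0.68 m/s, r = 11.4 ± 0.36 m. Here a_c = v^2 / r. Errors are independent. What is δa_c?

4.28 m/s^2

For a monomial a_c ∝ v^2, r^-1, fractional errors add in quadrature:
  (2·δv/v)² = (2×0.0230)² = 0.00211;  (-1·δr/r)² = (-1×0.0316)² = 0.000997
δa_c/a_c = √(0.00311) = 0.0558
a_c = 76.9 m/s^2, so δa_c = 0.0558 × 76.9 = 4.28 m/s^2.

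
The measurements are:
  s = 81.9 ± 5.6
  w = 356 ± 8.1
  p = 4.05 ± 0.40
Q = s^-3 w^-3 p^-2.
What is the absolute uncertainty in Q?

Products/powers → add relative errors in quadrature, weighted by exponent:
  (-3·δs/s)² = (-3×0.0684)² = 0.0421;  (-3·δw/w)² = (-3×0.0228)² = 0.00466;  (-2·δp/p)² = (-2×0.0988)² = 0.0390
δQ/Q = √(0.0858) = 0.293
Q = 2.46e-15, so δQ = 0.293 × 2.46e-15 = 7.2e-16.

7.2e-16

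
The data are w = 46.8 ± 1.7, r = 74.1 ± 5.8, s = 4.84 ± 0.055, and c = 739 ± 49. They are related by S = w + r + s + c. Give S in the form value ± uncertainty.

865 ± 49.4

Absolute uncertainties add in quadrature for a linear combination:
  (δw)² = 2.89;  (δr)² = 33.6;  (δs)² = 0.00302;  (δc)² = 2400
δS = √(2440) = 49.4
S = 865.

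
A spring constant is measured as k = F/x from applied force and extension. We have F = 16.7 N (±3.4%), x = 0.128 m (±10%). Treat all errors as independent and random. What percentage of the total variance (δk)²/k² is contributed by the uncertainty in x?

89.6%

(δk/k)² = (1·δF/F)² + (-1·δx/x)²
  F term: (1×0.0340)² = 0.00116
  x term: (-1×0.100)² = 0.0100
Total = 0.0112. Share from x = 0.0100/0.0112 = 0.896.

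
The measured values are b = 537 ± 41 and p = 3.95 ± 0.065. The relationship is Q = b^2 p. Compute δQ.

1.75e+05

For a monomial Q ∝ b^2, p, fractional errors add in quadrature:
  (2·δb/b)² = (2×0.0764)² = 0.0233;  (1·δp/p)² = (1×0.0165)² = 0.000271
δQ/Q = √(0.0236) = 0.154
Q = 1.14e+06, so δQ = 0.154 × 1.14e+06 = 1.75e+05.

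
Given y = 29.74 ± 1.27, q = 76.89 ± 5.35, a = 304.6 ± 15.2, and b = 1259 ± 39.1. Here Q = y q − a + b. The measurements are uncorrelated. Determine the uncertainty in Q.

191

Let p = y·q = 2287. δp/p = √((1·δy/y)² + (1·δq/q)²) = √(0.00182 + 0.00484) = 0.0816, so δp = 187.
Q = p − a + b: δQ = √(δp² + δa² + δb²) = √(34900 + 231 + 1530) = 191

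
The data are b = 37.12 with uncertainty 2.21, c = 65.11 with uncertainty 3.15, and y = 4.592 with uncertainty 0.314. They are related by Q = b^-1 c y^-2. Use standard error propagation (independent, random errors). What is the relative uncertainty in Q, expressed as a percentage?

For a monomial Q ∝ b^-1, c, y^-2, fractional errors add in quadrature:
  (-1·δb/b)² = (-1×0.0595)² = 0.00354;  (1·δc/c)² = (1×0.0484)² = 0.00234;  (-2·δy/y)² = (-2×0.0684)² = 0.0187
δQ/Q = √(0.0246) = 0.157

15.7%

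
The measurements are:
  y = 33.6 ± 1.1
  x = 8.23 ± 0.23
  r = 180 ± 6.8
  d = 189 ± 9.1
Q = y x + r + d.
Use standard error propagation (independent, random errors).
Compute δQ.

16.5

Let p = y·x = 277. δp/p = √((1·δy/y)² + (1·δx/x)²) = √(0.00107 + 0.000781) = 0.0430, so δp = 11.9.
Q = p + r + d: δQ = √(δp² + δr² + δd²) = √(142 + 46.2 + 82.8) = 16.5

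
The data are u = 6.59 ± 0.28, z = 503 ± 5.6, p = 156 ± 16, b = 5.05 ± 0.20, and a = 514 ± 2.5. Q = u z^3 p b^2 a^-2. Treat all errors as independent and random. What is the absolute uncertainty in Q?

Each factor contributes (exponent × relative error)² to (δQ/Q)²:
  (1·δu/u)² = (1×0.0425)² = 0.00181;  (3·δz/z)² = (3×0.0111)² = 0.00112;  (1·δp/p)² = (1×0.103)² = 0.0105;  (2·δb/b)² = (2×0.0396)² = 0.00627;  (-2·δa/a)² = (-2×0.00486)² = 9.46e-05
δQ/Q = √(0.0198) = 0.141
Q = 1.26e+07, so δQ = 0.141 × 1.26e+07 = 1.78e+06.

1.78e+06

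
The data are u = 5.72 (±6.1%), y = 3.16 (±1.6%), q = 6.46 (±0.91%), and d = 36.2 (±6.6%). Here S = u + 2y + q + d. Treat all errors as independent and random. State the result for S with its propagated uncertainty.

For a sum/difference, combine absolute errors in quadrature:
  (δu)² = 0.122;  (2·δy)² = 0.0102;  (δq)² = 0.00346;  (δd)² = 5.71
δS = √(5.84) = 2.42
S = 54.7.

54.7 ± 2.42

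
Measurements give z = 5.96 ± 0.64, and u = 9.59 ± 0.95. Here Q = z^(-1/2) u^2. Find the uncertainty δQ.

7.73

Products/powers → add relative errors in quadrature, weighted by exponent:
  (−½·δz/z)² = (-0.5×0.107)² = 0.00288;  (2·δu/u)² = (2×0.0991)² = 0.0393
δQ/Q = √(0.0421) = 0.205
Q = 37.7, so δQ = 0.205 × 37.7 = 7.73.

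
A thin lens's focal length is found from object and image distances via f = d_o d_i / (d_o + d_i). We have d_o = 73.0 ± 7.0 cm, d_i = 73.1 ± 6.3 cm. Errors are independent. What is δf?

2.35 cm

∂f/∂d_o = (d_i/(d_o+d_i))² = 0.250;  ∂f/∂d_i = (d_o/(d_o+d_i))² = 0.250
δf = √((∂f/∂d_o · δd_o)² + (∂f/∂d_i · δd_i)²) = √(3.07 + 2.47) = 2.35 cm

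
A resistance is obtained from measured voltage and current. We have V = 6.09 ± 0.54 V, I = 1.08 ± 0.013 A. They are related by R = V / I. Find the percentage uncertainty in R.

For a monomial R ∝ V, I^-1, fractional errors add in quadrature:
  (1·δV/V)² = (1×0.0887)² = 0.00786;  (-1·δI/I)² = (-1×0.0120)² = 0.000145
δR/R = √(0.00801) = 0.0895

8.95%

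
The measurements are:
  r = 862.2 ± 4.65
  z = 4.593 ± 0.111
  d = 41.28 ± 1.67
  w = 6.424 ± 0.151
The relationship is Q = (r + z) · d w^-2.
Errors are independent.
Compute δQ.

Let u = r + z = 866.8. δu = √(δr² + δz²) = √(21.6 + 0.0123) = 4.65, so δu/u = 0.00537.
Q is then a monomial in u, d, w:
δQ/Q = √((δu/u)² + (1·δd/d)² + (-2·δw/w)²) = √(2.88e-05 + 0.00164 + 0.00221) = 0.0623
Q = 867.0, so δQ = 0.0623 × 867.0 = 54.0.

54.0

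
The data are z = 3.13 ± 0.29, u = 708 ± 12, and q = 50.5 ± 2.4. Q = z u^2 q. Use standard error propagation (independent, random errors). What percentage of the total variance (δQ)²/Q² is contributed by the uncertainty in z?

71.6%

(δQ/Q)² = (1·δz/z)² + (2·δu/u)² + (1·δq/q)²
  z term: (1×0.0927)² = 0.00858
  u term: (2×0.0169)² = 0.00115
  q term: (1×0.0475)² = 0.00226
Total = 0.0120. Share from z = 0.00858/0.0120 = 0.716.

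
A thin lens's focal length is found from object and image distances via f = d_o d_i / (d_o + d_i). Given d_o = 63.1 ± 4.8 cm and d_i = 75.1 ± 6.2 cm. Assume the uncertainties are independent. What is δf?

1.92 cm

∂f/∂d_o = (d_i/(d_o+d_i))² = 0.295;  ∂f/∂d_i = (d_o/(d_o+d_i))² = 0.208
δf = √((∂f/∂d_o · δd_o)² + (∂f/∂d_i · δd_i)²) = √(2.01 + 1.67) = 1.92 cm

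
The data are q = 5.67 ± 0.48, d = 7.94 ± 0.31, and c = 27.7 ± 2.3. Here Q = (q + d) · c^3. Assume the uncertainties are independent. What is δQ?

Let u = q + d = 13.6. δu = √(δq² + δd²) = √(0.230 + 0.0961) = 0.571, so δu/u = 0.0420.
Q is then a monomial in u, c:
δQ/Q = √((δu/u)² + (3·δc/c)²) = √(0.00176 + 0.0620) = 0.253
Q = 2.89e+05, so δQ = 0.253 × 2.89e+05 = 73100.

73100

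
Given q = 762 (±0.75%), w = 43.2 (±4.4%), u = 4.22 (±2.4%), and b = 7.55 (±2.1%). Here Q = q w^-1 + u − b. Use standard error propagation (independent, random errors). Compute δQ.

Let p = q·w^-1 = 17.6. δp/p = √((1·δq/q)² + (-1·δw/w)²) = √(5.62e-05 + 0.00194) = 0.0446, so δp = 0.787.
Q = p + u − b: δQ = √(δp² + δu² + δb²) = √(0.620 + 0.0103 + 0.0251) = 0.809

0.809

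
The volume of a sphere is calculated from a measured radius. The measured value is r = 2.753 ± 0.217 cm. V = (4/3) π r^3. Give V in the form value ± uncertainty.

V ∝ r^3, so δV/V = |3| · δr/r = 3 × 0.0788 = 0.236.
V = 87.40 cm^3, so δV = 0.236 × 87.40 = 20.7 cm^3.

87.40 ± 20.7 cm^3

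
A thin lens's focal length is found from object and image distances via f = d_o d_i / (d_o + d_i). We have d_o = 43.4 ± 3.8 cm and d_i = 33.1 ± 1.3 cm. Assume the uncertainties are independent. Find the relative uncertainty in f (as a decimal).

0.0440

∂f/∂d_o = (d_i/(d_o+d_i))² = 0.187;  ∂f/∂d_i = (d_o/(d_o+d_i))² = 0.322
δf = √((∂f/∂d_o · δd_o)² + (∂f/∂d_i · δd_i)²) = √(0.506 + 0.175) = 0.825 cm
f = 18.8 cm, so δf/f = 0.825/18.8 = 0.0440.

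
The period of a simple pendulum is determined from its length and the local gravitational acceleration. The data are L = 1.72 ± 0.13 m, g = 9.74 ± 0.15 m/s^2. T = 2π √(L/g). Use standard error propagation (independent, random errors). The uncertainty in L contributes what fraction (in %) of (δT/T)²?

96.0%

(δT/T)² = (½·δL/L)² + (−½·δg/g)²
  L term: (0.5×0.0756)² = 0.00143
  g term: (-0.5×0.0154)² = 5.93e-05
Total = 0.00149. Share from L = 0.00143/0.00149 = 0.960.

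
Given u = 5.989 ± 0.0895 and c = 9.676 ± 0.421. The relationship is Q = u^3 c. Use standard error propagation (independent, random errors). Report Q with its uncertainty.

2079 ± 130

Each factor contributes (exponent × relative error)² to (δQ/Q)²:
  (3·δu/u)² = (3×0.0149)² = 0.00201;  (1·δc/c)² = (1×0.0435)² = 0.00189
δQ/Q = √(0.00390) = 0.0625
Q = 2079, so δQ = 0.0625 × 2079 = 130.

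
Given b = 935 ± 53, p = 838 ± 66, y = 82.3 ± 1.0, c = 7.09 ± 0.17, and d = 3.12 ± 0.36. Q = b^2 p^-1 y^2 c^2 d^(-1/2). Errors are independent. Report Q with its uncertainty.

For a monomial Q ∝ b^2, p^-1, y^2, c^2, d^(-1/2), fractional errors add in quadrature:
  (2·δb/b)² = (2×0.0567)² = 0.0129;  (-1·δp/p)² = (-1×0.0788)² = 0.00620;  (2·δy/y)² = (2×0.0122)² = 0.000591;  (2·δc/c)² = (2×0.0240)² = 0.00230;  (−½·δd/d)² = (-0.5×0.115)² = 0.00333
δQ/Q = √(0.0253) = 0.159
Q = 2.01e+08, so δQ = 0.159 × 2.01e+08 = 3.2e+07.

(2.01 ± 0.320) × 10^8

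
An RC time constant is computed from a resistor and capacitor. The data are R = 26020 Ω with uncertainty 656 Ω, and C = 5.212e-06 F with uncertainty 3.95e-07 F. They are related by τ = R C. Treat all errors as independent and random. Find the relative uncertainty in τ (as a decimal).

0.0799

τ is a product of powers, so relative uncertainties combine in quadrature:
  (1·δR/R)² = (1×0.0252)² = 0.000636;  (1·δC/C)² = (1×0.0758)² = 0.00574
δτ/τ = √(0.00638) = 0.0799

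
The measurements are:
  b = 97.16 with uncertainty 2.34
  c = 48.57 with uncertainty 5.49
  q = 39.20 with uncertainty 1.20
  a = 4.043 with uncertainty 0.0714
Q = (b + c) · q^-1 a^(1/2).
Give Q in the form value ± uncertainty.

7.475 ± 0.388

Let u = b + c = 145.7. δu = √(δb² + δc²) = √(5.48 + 30.1) = 5.97, so δu/u = 0.0410.
Q is then a monomial in u, q, a:
δQ/Q = √((δu/u)² + (-1·δq/q)² + (½·δa/a)²) = √(0.00168 + 0.000937 + 7.8e-05) = 0.0519
Q = 7.475, so δQ = 0.0519 × 7.475 = 0.388.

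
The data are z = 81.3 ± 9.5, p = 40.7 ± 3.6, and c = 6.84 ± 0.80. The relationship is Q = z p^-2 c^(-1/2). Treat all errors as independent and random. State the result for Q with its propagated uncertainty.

0.0188 ± 0.00413

Each factor contributes (exponent × relative error)² to (δQ/Q)²:
  (1·δz/z)² = (1×0.117)² = 0.0137;  (-2·δp/p)² = (-2×0.0885)² = 0.0313;  (−½·δc/c)² = (-0.5×0.117)² = 0.00342
δQ/Q = √(0.0484) = 0.220
Q = 0.0188, so δQ = 0.220 × 0.0188 = 0.00413.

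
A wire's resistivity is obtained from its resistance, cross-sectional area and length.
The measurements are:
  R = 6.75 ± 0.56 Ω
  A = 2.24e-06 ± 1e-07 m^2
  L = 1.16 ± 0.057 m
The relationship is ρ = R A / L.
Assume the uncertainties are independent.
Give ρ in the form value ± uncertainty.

(1.30 ± 0.138) × 10^-5 Ω·m

For a monomial ρ ∝ R, A, L^-1, fractional errors add in quadrature:
  (1·δR/R)² = (1×0.0830)² = 0.00688;  (1·δA/A)² = (1×0.0446)² = 0.00199;  (-1·δL/L)² = (-1×0.0491)² = 0.00241
δρ/ρ = √(0.0113) = 0.106
ρ = 1.3e-05 Ω·m, so δρ = 0.106 × 1.3e-05 = 1.38e-06 Ω·m.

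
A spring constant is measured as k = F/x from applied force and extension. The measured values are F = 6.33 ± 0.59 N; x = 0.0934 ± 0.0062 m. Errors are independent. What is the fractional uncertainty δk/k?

0.114

Each factor contributes (exponent × relative error)² to (δk/k)²:
  (1·δF/F)² = (1×0.0932)² = 0.00869;  (-1·δx/x)² = (-1×0.0664)² = 0.00441
δk/k = √(0.0131) = 0.114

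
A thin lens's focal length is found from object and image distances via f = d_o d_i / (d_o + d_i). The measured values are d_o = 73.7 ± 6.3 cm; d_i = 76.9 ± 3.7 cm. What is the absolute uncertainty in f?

∂f/∂d_o = (d_i/(d_o+d_i))² = 0.261;  ∂f/∂d_i = (d_o/(d_o+d_i))² = 0.239
δf = √((∂f/∂d_o · δd_o)² + (∂f/∂d_i · δd_i)²) = √(2.70 + 0.785) = 1.87 cm

1.87 cm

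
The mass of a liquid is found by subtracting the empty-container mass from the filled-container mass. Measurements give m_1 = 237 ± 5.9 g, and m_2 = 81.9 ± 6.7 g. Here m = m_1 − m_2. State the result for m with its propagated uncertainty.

Each term contributes (cᵢ δxᵢ)² to (δm)²:
  (δm_1)² = 34.8;  (δm_2)² = 44.9
δm = √(79.7) = 8.93 g
m = 155 g.

155 ± 8.93 g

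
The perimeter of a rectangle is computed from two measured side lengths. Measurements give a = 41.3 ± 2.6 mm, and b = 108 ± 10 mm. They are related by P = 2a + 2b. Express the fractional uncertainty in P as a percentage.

Sums and differences: (δP)² = Σ (cᵢ δxᵢ)².
  (2·δa)² = 27.0;  (2·δb)² = 400
δP = √(427) = 20.7 mm
P = 299 mm, so δP/P = 20.7/299 = 0.0692.

6.92%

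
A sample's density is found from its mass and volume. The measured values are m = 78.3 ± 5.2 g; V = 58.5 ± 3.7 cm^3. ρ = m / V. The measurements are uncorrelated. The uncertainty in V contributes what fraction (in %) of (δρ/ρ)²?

(δρ/ρ)² = (1·δm/m)² + (-1·δV/V)²
  m term: (1×0.0664)² = 0.00441
  V term: (-1×0.0632)² = 0.00400
Total = 0.00841. Share from V = 0.00400/0.00841 = 0.476.

47.6%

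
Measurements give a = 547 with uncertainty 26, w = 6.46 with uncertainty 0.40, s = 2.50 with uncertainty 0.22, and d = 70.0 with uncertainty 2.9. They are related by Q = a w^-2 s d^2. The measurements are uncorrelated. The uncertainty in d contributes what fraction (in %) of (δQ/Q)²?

(δQ/Q)² = (1·δa/a)² + (-2·δw/w)² + (1·δs/s)² + (2·δd/d)²
  a term: (1×0.0475)² = 0.00226
  w term: (-2×0.0619)² = 0.0153
  s term: (1×0.0880)² = 0.00774
  d term: (2×0.0414)² = 0.00687
Total = 0.0322. Share from d = 0.00687/0.0322 = 0.213.

21.3%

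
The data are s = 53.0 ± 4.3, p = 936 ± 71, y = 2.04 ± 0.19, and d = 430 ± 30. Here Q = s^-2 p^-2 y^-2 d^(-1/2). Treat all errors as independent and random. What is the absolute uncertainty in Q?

1.37e-12

Since Q is a product/quotient, work with relative uncertainties:
  (-2·δs/s)² = (-2×0.0811)² = 0.0263;  (-2·δp/p)² = (-2×0.0759)² = 0.0230;  (-2·δy/y)² = (-2×0.0931)² = 0.0347;  (−½·δd/d)² = (-0.5×0.0698)² = 0.00122
δQ/Q = √(0.0853) = 0.292
Q = 4.71e-12, so δQ = 0.292 × 4.71e-12 = 1.37e-12.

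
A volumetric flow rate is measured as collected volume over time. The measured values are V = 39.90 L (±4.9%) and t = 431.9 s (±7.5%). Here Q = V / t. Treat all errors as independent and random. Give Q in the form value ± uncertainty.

0.09238 ± 0.00828 L/s

Relative error in a monomial: (δQ/Q)² = Σ (nᵢ · δxᵢ/xᵢ)².
  (1·δV/V)² = (1×0.0490)² = 0.00240;  (-1·δt/t)² = (-1×0.0750)² = 0.00562
δQ/Q = √(0.00803) = 0.0896
Q = 0.09238 L/s, so δQ = 0.0896 × 0.09238 = 0.00828 L/s.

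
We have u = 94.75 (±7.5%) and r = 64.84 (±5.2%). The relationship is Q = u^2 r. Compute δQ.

For a monomial Q ∝ u^2, r, fractional errors add in quadrature:
  (2·δu/u)² = (2×0.0750)² = 0.0225;  (1·δr/r)² = (1×0.0520)² = 0.00270
δQ/Q = √(0.0252) = 0.159
Q = 582100, so δQ = 0.159 × 582100 = 92400.

92400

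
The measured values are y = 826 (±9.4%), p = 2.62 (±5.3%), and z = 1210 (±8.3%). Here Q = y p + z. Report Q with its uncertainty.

Let w = y·p = 2160. δw/w = √((1·δy/y)² + (1·δp/p)²) = √(0.00884 + 0.00281) = 0.108, so δw = 234.
Q = w + z: δQ = √(δw² + δz²) = √(54500 + 10100) = 254
Q = 3370.

3370 ± 254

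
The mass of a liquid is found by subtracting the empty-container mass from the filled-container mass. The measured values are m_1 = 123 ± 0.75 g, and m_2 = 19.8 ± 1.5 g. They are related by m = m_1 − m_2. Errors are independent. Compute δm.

1.68 g

Absolute uncertainties add in quadrature for a linear combination:
  (δm_1)² = 0.562;  (δm_2)² = 2.25
δm = √(2.81) = 1.68 g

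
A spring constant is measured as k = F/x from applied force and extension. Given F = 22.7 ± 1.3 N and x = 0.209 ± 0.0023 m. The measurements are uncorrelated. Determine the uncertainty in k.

6.33 N/m

Since k is a product/quotient, work with relative uncertainties:
  (1·δF/F)² = (1×0.0573)² = 0.00328;  (-1·δx/x)² = (-1×0.0110)² = 0.000121
δk/k = √(0.00340) = 0.0583
k = 109 N/m, so δk = 0.0583 × 109 = 6.33 N/m.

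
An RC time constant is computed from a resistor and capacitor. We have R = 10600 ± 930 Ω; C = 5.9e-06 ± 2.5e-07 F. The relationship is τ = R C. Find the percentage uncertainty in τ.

τ is a product of powers, so relative uncertainties combine in quadrature:
  (1·δR/R)² = (1×0.0877)² = 0.00770;  (1·δC/C)² = (1×0.0424)² = 0.00180
δτ/τ = √(0.00949) = 0.0974

9.74%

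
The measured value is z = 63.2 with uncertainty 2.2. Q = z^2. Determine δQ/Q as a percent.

Q ∝ z^2, so δQ/Q = |2| · δz/z = 2 × 0.0348 = 0.0696.

6.96%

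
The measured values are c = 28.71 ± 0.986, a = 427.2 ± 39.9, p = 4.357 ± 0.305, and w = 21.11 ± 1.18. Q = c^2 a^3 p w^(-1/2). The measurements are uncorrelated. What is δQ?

For a monomial Q ∝ c^2, a^3, p, w^(-1/2), fractional errors add in quadrature:
  (2·δc/c)² = (2×0.0343)² = 0.00472;  (3·δa/a)² = (3×0.0934)² = 0.0785;  (1·δp/p)² = (1×0.0700)² = 0.00490;  (−½·δw/w)² = (-0.5×0.0559)² = 0.000781
δQ/Q = √(0.0889) = 0.298
Q = 6.094e+10, so δQ = 0.298 × 6.094e+10 = 1.82e+10.

1.82e+10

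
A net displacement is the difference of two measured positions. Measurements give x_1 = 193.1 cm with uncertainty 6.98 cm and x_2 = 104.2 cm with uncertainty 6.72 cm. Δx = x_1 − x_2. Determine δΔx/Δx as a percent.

Δx is a linear combination, so absolute uncertainties add in quadrature:
  (δx_1)² = 48.7;  (δx_2)² = 45.2
δΔx = √(93.9) = 9.69 cm
Δx = 88.90 cm, so δΔx/Δx = 9.69/88.90 = 0.109.

10.9%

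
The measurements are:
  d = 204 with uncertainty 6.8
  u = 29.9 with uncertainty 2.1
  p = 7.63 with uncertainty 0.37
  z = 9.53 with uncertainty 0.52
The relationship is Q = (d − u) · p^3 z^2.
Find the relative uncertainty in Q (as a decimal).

0.186

Let w = d − u = 174. δw = √(δd² + δu²) = √(46.2 + 4.41) = 7.12, so δw/w = 0.0409.
Q is then a monomial in w, p, z:
δQ/Q = √((δw/w)² + (3·δp/p)² + (2·δz/z)²) = √(0.00167 + 0.0212 + 0.0119) = 0.186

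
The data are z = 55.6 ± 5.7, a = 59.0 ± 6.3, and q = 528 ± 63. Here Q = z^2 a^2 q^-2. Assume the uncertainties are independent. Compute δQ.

For a monomial Q ∝ z^2, a^2, q^-2, fractional errors add in quadrature:
  (2·δz/z)² = (2×0.103)² = 0.0420;  (2·δa/a)² = (2×0.107)² = 0.0456;  (-2·δq/q)² = (-2×0.119)² = 0.0569
δQ/Q = √(0.145) = 0.380
Q = 38.6, so δQ = 0.380 × 38.6 = 14.7.

14.7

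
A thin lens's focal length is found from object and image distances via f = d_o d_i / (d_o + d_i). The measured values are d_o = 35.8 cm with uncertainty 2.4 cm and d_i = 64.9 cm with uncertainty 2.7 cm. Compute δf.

∂f/∂d_o = (d_i/(d_o+d_i))² = 0.415;  ∂f/∂d_i = (d_o/(d_o+d_i))² = 0.126
δf = √((∂f/∂d_o · δd_o)² + (∂f/∂d_i · δd_i)²) = √(0.994 + 0.116) = 1.05 cm

1.05 cm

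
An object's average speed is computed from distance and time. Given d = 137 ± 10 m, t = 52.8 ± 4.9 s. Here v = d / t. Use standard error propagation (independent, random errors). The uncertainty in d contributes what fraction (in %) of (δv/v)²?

(δv/v)² = (1·δd/d)² + (-1·δt/t)²
  d term: (1×0.0730)² = 0.00533
  t term: (-1×0.0928)² = 0.00861
Total = 0.0139. Share from d = 0.00533/0.0139 = 0.382.

38.2%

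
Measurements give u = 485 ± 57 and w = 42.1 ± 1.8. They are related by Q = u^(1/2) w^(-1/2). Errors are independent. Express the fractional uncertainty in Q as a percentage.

Since Q is a product/quotient, work with relative uncertainties:
  (½·δu/u)² = (0.5×0.118)² = 0.00345;  (−½·δw/w)² = (-0.5×0.0428)² = 0.000457
δQ/Q = √(0.00391) = 0.0625

6.25%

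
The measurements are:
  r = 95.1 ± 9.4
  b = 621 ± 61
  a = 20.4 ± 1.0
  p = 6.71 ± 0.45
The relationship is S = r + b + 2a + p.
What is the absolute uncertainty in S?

Absolute uncertainties add in quadrature for a linear combination:
  (δr)² = 88.4;  (δb)² = 3720;  (2·δa)² = 4.00;  (δp)² = 0.203
δS = √(3810) = 61.8

61.8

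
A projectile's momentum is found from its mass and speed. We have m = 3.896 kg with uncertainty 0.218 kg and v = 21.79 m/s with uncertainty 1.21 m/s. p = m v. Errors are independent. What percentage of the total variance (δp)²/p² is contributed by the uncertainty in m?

(δp/p)² = (1·δm/m)² + (1·δv/v)²
  m term: (1×0.0560)² = 0.00313
  v term: (1×0.0555)² = 0.00308
Total = 0.00621. Share from m = 0.00313/0.00621 = 0.504.

50.4%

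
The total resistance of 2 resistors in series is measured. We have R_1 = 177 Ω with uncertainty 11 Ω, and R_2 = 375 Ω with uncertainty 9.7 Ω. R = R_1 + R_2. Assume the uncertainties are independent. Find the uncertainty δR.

Sums and differences: (δR)² = Σ (cᵢ δxᵢ)².
  (δR_1)² = 121;  (δR_2)² = 94.1
δR = √(215) = 14.7 Ω

14.7 Ω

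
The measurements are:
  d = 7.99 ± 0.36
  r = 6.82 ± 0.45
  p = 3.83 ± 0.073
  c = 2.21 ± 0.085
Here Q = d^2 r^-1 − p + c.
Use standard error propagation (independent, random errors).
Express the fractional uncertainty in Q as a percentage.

13.6%

Let w = d^2·r^-1 = 9.36. δw/w = √((2·δd/d)² + (-1·δr/r)²) = √(0.00812 + 0.00435) = 0.112, so δw = 1.05.
Q = w − p + c: δQ = √(δw² + δp² + δc²) = √(1.09 + 0.00533 + 0.00723) = 1.05
Q = 7.74, so δQ/Q = 1.05/7.74 = 0.136.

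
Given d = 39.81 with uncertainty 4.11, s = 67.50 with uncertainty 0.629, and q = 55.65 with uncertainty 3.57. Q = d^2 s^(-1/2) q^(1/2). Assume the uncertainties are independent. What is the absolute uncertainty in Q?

301

Since Q is a product/quotient, work with relative uncertainties:
  (2·δd/d)² = (2×0.103)² = 0.0426;  (−½·δs/s)² = (-0.5×0.00932)² = 2.17e-05;  (½·δq/q)² = (0.5×0.0642)² = 0.00103
δQ/Q = √(0.0437) = 0.209
Q = 1439, so δQ = 0.209 × 1439 = 301.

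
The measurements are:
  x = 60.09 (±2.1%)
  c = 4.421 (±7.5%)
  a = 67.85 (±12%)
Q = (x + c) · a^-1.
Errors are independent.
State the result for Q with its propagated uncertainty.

Let u = x + c = 64.51. δu = √(δx² + δc²) = √(1.59 + 0.110) = 1.30, so δu/u = 0.0202.
Q is then a monomial in u, a:
δQ/Q = √((δu/u)² + (-1·δa/a)²) = √(0.000409 + 0.0144) = 0.122
Q = 0.9508, so δQ = 0.122 × 0.9508 = 0.116.

0.9508 ± 0.116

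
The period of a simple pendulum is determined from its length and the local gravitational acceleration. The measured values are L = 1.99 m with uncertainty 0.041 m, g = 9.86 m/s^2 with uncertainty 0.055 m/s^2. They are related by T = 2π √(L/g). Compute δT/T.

0.0107

For a monomial T ∝ L^(1/2), g^(-1/2), fractional errors add in quadrature:
  (½·δL/L)² = (0.5×0.0206)² = 0.000106;  (−½·δg/g)² = (-0.5×0.00558)² = 7.78e-06
δT/T = √(0.000114) = 0.0107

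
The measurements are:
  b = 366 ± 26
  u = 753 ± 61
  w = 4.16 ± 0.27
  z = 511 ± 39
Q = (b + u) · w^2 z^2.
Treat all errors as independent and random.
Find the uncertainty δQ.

1.06e+09

Let h = b + u = 1120. δh = √(δb² + δu²) = √(676 + 3720) = 66.3, so δh/h = 0.0593.
Q is then a monomial in h, w, z:
δQ/Q = √((δh/h)² + (2·δw/w)² + (2·δz/z)²) = √(0.00351 + 0.0169 + 0.0233) = 0.209
Q = 5.06e+09, so δQ = 0.209 × 5.06e+09 = 1.06e+09.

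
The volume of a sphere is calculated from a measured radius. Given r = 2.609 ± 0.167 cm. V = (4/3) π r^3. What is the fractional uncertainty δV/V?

0.192

Each factor contributes (exponent × relative error)² to (δV/V)²:
  (3·δr/r)² = (3×0.0640)² = 0.0369
δV/V = √(0.0369) = 0.192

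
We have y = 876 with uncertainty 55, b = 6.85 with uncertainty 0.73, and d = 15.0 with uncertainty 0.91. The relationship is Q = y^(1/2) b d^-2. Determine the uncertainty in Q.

Products/powers → add relative errors in quadrature, weighted by exponent:
  (½·δy/y)² = (0.5×0.0628)² = 0.000986;  (1·δb/b)² = (1×0.107)² = 0.0114;  (-2·δd/d)² = (-2×0.0607)² = 0.0147
δQ/Q = √(0.0271) = 0.165
Q = 0.901, so δQ = 0.165 × 0.901 = 0.148.

0.148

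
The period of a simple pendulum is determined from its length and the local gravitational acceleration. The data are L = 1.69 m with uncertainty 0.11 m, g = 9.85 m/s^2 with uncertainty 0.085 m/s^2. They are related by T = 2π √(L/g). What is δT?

Since T is a product/quotient, work with relative uncertainties:
  (½·δL/L)² = (0.5×0.0651)² = 0.00106;  (−½·δg/g)² = (-0.5×0.00863)² = 1.86e-05
δT/T = √(0.00108) = 0.0328
T = 2.60 s, so δT = 0.0328 × 2.60 = 0.0854 s.

0.0854 s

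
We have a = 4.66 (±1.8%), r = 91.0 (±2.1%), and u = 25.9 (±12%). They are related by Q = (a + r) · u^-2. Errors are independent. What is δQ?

Let w = a + r = 95.7. δw = √(δa² + δr²) = √(0.00704 + 3.65) = 1.91, so δw/w = 0.0200.
Q is then a monomial in w, u:
δQ/Q = √((δw/w)² + (-2·δu/u)²) = √(0.000400 + 0.0576) = 0.241
Q = 0.143, so δQ = 0.241 × 0.143 = 0.0343.

0.0343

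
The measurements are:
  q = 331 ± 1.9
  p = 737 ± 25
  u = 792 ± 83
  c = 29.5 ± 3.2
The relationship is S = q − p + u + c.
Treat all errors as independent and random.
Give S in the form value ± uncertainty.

416 ± 86.8

S is a linear combination, so absolute uncertainties add in quadrature:
  (δq)² = 3.61;  (δp)² = 625;  (δu)² = 6890;  (δc)² = 10.2
δS = √(7530) = 86.8
S = 416.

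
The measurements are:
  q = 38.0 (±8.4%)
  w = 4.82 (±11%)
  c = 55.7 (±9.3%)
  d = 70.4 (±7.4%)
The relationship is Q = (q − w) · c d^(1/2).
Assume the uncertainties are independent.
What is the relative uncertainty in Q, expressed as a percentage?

14.0%

Let u = q − w = 33.2. δu = √(δq² + δw²) = √(10.2 + 0.281) = 3.24, so δu/u = 0.0975.
Q is then a monomial in u, c, d:
δQ/Q = √((δu/u)² + (1·δc/c)² + (½·δd/d)²) = √(0.00951 + 0.00865 + 0.00137) = 0.140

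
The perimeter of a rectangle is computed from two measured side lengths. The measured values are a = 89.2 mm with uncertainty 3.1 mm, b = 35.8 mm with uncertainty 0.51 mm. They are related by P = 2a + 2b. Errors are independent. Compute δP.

6.28 mm

Sums and differences: (δP)² = Σ (cᵢ δxᵢ)².
  (2·δa)² = 38.4;  (2·δb)² = 1.04
δP = √(39.5) = 6.28 mm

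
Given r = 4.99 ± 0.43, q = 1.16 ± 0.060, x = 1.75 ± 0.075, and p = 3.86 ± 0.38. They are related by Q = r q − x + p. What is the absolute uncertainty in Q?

0.699

Let w = r·q = 5.79. δw/w = √((1·δr/r)² + (1·δq/q)²) = √(0.00743 + 0.00268) = 0.101, so δw = 0.582.
Q = w − x + p: δQ = √(δw² + δx² + δp²) = √(0.338 + 0.00562 + 0.144) = 0.699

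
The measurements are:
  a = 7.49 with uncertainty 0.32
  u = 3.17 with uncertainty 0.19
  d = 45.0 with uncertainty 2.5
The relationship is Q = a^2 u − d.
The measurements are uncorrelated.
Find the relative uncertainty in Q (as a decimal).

0.141

Let p = a^2·u = 178. δp/p = √((2·δa/a)² + (1·δu/u)²) = √(0.00730 + 0.00359) = 0.104, so δp = 18.6.
Q = p − d: δQ = √(δp² + δd²) = √(345 + 6.25) = 18.7
Q = 133, so δQ/Q = 18.7/133 = 0.141.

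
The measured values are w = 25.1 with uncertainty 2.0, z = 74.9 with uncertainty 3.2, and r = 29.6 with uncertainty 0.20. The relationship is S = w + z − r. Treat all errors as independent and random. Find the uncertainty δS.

3.78

S is a linear combination, so absolute uncertainties add in quadrature:
  (δw)² = 4.00;  (δz)² = 10.2;  (δr)² = 0.0400
δS = √(14.3) = 3.78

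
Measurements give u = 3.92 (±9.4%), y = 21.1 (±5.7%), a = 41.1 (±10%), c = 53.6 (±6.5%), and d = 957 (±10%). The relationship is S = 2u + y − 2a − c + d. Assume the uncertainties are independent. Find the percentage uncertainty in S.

S is a linear combination, so absolute uncertainties add in quadrature:
  (2·δu)² = 0.543;  (δy)² = 1.45;  (2·δa)² = 67.6;  (δc)² = 12.1;  (δd)² = 9160
δS = √(9240) = 96.1
S = 850, so δS/S = 96.1/850 = 0.113.

11.3%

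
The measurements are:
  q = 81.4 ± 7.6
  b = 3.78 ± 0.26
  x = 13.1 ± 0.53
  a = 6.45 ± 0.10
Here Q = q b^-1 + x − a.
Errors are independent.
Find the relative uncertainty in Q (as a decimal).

0.0906

Let p = q·b^-1 = 21.5. δp/p = √((1·δq/q)² + (-1·δb/b)²) = √(0.00872 + 0.00473) = 0.116, so δp = 2.50.
Q = p + x − a: δQ = √(δp² + δx² + δa²) = √(6.24 + 0.281 + 0.0100) = 2.55
Q = 28.2, so δQ/Q = 2.55/28.2 = 0.0906.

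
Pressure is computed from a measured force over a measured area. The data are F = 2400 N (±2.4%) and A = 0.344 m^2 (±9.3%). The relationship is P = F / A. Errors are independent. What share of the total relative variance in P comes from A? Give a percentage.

93.8%

(δP/P)² = (1·δF/F)² + (-1·δA/A)²
  F term: (1×0.0240)² = 0.000576
  A term: (-1×0.0930)² = 0.00865
Total = 0.00923. Share from A = 0.00865/0.00923 = 0.938.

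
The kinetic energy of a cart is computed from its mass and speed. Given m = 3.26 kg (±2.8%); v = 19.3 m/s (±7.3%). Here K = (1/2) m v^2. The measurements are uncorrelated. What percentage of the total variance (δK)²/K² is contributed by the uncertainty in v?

(δK/K)² = (1·δm/m)² + (2·δv/v)²
  m term: (1×0.0280)² = 0.000784
  v term: (2×0.0730)² = 0.0213
Total = 0.0221. Share from v = 0.0213/0.0221 = 0.965.

96.5%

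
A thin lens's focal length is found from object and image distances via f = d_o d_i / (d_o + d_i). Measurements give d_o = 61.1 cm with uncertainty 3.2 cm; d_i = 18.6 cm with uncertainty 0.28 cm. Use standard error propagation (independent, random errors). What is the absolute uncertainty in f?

∂f/∂d_o = (d_i/(d_o+d_i))² = 0.0545;  ∂f/∂d_i = (d_o/(d_o+d_i))² = 0.588
δf = √((∂f/∂d_o · δd_o)² + (∂f/∂d_i · δd_i)²) = √(0.0304 + 0.0271) = 0.240 cm

0.240 cm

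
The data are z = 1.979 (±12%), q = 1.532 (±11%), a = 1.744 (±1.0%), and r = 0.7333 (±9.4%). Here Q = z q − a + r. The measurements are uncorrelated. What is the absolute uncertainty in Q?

Let p = z·q = 3.032. δp/p = √((1·δz/z)² + (1·δq/q)²) = √(0.0144 + 0.0121) = 0.163, so δp = 0.494.
Q = p − a + r: δQ = √(δp² + δa² + δr²) = √(0.244 + 0.000304 + 0.00475) = 0.499

0.499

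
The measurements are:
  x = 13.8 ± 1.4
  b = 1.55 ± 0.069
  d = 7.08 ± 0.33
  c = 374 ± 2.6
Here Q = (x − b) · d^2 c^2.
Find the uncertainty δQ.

Let u = x − b = 12.2. δu = √(δx² + δb²) = √(1.96 + 0.00476) = 1.40, so δu/u = 0.114.
Q is then a monomial in u, d, c:
δQ/Q = √((δu/u)² + (2·δd/d)² + (2·δc/c)²) = √(0.0131 + 0.00869 + 0.000193) = 0.148
Q = 8.59e+07, so δQ = 0.148 × 8.59e+07 = 1.27e+07.

1.27e+07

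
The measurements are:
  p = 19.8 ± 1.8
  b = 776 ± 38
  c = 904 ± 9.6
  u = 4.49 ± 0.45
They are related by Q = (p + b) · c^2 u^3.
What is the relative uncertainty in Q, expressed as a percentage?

Let w = p + b = 796. δw = √(δp² + δb²) = √(3.24 + 1440) = 38.0, so δw/w = 0.0478.
Q is then a monomial in w, c, u:
δQ/Q = √((δw/w)² + (2·δc/c)² + (3·δu/u)²) = √(0.00229 + 0.000451 + 0.0904) = 0.305

30.5%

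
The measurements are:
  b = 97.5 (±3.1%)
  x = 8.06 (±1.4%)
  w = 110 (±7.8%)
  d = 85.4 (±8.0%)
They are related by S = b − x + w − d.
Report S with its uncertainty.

Absolute uncertainties add in quadrature for a linear combination:
  (δb)² = 9.14;  (δx)² = 0.0127;  (δw)² = 73.6;  (δd)² = 46.7
δS = √(129) = 11.4
S = 114.

114 ± 11.4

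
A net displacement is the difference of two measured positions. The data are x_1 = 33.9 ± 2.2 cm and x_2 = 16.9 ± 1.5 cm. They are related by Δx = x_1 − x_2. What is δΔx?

For a sum/difference, combine absolute errors in quadrature:
  (δx_1)² = 4.84;  (δx_2)² = 2.25
δΔx = √(7.09) = 2.66 cm

2.66 cm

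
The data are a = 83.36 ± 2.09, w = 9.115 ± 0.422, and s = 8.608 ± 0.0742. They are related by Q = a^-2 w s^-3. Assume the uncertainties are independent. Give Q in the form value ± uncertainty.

(2.057 ± 0.150) × 10^-6

Since Q is a product/quotient, work with relative uncertainties:
  (-2·δa/a)² = (-2×0.0251)² = 0.00251;  (1·δw/w)² = (1×0.0463)² = 0.00214;  (-3·δs/s)² = (-3×0.00862)² = 0.000669
δQ/Q = √(0.00533) = 0.0730
Q = 2.057e-06, so δQ = 0.0730 × 2.057e-06 = 1.5e-07.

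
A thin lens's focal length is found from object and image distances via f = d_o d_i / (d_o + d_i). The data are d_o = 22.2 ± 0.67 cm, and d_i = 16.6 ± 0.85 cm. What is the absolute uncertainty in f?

0.304 cm

∂f/∂d_o = (d_i/(d_o+d_i))² = 0.183;  ∂f/∂d_i = (d_o/(d_o+d_i))² = 0.327
δf = √((∂f/∂d_o · δd_o)² + (∂f/∂d_i · δd_i)²) = √(0.0150 + 0.0774) = 0.304 cm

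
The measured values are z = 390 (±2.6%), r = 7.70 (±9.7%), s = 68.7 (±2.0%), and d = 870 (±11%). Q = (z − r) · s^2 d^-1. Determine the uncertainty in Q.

Let u = z − r = 382. δu = √(δz² + δr²) = √(103 + 0.558) = 10.2, so δu/u = 0.0266.
Q is then a monomial in u, s, d:
δQ/Q = √((δu/u)² + (2·δs/s)² + (-1·δd/d)²) = √(0.000707 + 0.00160 + 0.0121) = 0.120
Q = 2070, so δQ = 0.120 × 2070 = 249.

249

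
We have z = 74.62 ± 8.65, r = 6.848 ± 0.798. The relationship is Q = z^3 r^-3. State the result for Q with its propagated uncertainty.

1294 ± 638

Relative error in a monomial: (δQ/Q)² = Σ (nᵢ · δxᵢ/xᵢ)².
  (3·δz/z)² = (3×0.116)² = 0.121;  (-3·δr/r)² = (-3×0.117)² = 0.122
δQ/Q = √(0.243) = 0.493
Q = 1294, so δQ = 0.493 × 1294 = 638.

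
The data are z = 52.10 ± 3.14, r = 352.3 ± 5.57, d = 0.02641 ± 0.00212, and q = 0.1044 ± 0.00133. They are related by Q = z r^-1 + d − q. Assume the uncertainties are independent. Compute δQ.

0.00955

Let p = z·r^-1 = 0.1479. δp/p = √((1·δz/z)² + (-1·δr/r)²) = √(0.00363 + 0.000250) = 0.0623, so δp = 0.00921.
Q = p + d − q: δQ = √(δp² + δd² + δq²) = √(8.49e-05 + 4.49e-06 + 1.77e-06) = 0.00955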